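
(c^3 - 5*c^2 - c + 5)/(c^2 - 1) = c - 5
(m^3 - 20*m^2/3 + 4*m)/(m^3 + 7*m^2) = (m^2 - 20*m/3 + 4)/(m*(m + 7))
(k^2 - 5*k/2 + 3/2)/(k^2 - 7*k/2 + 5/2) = (2*k - 3)/(2*k - 5)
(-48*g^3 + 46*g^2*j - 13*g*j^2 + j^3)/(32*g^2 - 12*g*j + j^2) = (-6*g^2 + 5*g*j - j^2)/(4*g - j)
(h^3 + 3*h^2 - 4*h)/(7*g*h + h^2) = (h^2 + 3*h - 4)/(7*g + h)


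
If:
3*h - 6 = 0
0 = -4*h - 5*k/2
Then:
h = 2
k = -16/5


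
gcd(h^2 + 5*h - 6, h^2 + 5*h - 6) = h^2 + 5*h - 6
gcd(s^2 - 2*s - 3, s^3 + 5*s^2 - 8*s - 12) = s + 1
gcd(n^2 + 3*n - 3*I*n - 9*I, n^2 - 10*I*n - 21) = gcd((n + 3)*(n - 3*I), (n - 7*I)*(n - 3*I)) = n - 3*I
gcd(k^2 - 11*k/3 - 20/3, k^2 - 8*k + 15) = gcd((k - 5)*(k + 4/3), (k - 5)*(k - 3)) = k - 5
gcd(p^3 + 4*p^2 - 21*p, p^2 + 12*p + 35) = p + 7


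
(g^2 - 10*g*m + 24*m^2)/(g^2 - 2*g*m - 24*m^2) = (g - 4*m)/(g + 4*m)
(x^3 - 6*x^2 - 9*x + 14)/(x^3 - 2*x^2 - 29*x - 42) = (x - 1)/(x + 3)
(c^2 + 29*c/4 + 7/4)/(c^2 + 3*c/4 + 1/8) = 2*(c + 7)/(2*c + 1)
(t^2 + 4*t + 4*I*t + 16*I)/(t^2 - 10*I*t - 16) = (t^2 + 4*t*(1 + I) + 16*I)/(t^2 - 10*I*t - 16)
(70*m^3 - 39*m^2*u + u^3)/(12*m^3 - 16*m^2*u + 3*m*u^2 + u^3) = (-35*m^2 + 2*m*u + u^2)/(-6*m^2 + 5*m*u + u^2)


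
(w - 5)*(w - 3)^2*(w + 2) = w^4 - 9*w^3 + 17*w^2 + 33*w - 90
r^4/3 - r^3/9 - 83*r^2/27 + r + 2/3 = (r/3 + 1)*(r - 3)*(r - 2/3)*(r + 1/3)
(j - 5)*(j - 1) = j^2 - 6*j + 5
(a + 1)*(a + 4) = a^2 + 5*a + 4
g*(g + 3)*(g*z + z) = g^3*z + 4*g^2*z + 3*g*z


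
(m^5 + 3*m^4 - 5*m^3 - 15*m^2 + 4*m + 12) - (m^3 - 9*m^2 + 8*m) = m^5 + 3*m^4 - 6*m^3 - 6*m^2 - 4*m + 12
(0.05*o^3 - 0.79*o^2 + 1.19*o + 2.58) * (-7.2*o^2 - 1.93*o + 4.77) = -0.36*o^5 + 5.5915*o^4 - 6.8048*o^3 - 24.641*o^2 + 0.696899999999999*o + 12.3066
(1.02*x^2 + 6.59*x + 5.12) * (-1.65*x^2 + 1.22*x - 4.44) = -1.683*x^4 - 9.6291*x^3 - 4.937*x^2 - 23.0132*x - 22.7328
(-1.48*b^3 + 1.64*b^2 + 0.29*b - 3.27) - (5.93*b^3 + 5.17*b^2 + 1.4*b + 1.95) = -7.41*b^3 - 3.53*b^2 - 1.11*b - 5.22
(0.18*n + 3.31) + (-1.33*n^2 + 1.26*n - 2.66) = -1.33*n^2 + 1.44*n + 0.65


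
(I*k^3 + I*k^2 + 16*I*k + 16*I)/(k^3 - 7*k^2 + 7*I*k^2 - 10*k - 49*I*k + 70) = I*(k^3 + k^2 + 16*k + 16)/(k^3 + 7*k^2*(-1 + I) - k*(10 + 49*I) + 70)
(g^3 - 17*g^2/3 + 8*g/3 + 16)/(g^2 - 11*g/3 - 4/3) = (3*g^2 - 5*g - 12)/(3*g + 1)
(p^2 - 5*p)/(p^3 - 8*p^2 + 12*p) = (p - 5)/(p^2 - 8*p + 12)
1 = 1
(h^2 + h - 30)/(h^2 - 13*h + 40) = (h + 6)/(h - 8)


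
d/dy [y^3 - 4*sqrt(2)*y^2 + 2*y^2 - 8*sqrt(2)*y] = 3*y^2 - 8*sqrt(2)*y + 4*y - 8*sqrt(2)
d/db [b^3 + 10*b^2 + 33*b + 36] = 3*b^2 + 20*b + 33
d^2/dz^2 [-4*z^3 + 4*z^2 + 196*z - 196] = 8 - 24*z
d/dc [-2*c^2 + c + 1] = 1 - 4*c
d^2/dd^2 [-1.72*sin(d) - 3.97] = 1.72*sin(d)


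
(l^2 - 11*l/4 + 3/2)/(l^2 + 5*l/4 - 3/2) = (l - 2)/(l + 2)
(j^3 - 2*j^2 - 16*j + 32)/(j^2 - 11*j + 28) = (j^2 + 2*j - 8)/(j - 7)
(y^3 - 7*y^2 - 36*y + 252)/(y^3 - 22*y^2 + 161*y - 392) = (y^2 - 36)/(y^2 - 15*y + 56)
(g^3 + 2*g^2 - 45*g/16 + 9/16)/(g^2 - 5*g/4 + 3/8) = (4*g^2 + 11*g - 3)/(2*(2*g - 1))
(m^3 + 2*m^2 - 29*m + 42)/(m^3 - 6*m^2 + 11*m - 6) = (m + 7)/(m - 1)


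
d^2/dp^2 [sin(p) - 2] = -sin(p)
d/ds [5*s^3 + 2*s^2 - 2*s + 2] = 15*s^2 + 4*s - 2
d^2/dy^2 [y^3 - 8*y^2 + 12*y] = 6*y - 16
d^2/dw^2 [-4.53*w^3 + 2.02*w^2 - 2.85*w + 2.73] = 4.04 - 27.18*w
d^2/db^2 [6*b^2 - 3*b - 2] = 12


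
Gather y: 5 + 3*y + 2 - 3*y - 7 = 0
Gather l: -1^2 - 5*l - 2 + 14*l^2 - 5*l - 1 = 14*l^2 - 10*l - 4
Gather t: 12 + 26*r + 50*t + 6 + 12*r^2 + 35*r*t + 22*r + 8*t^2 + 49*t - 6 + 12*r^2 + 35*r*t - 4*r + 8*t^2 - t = 24*r^2 + 44*r + 16*t^2 + t*(70*r + 98) + 12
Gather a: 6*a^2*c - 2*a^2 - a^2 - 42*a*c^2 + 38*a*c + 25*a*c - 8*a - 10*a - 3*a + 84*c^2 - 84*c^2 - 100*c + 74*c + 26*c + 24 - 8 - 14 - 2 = a^2*(6*c - 3) + a*(-42*c^2 + 63*c - 21)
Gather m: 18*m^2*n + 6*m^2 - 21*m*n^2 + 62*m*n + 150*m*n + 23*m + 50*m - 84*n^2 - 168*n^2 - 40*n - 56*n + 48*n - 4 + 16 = m^2*(18*n + 6) + m*(-21*n^2 + 212*n + 73) - 252*n^2 - 48*n + 12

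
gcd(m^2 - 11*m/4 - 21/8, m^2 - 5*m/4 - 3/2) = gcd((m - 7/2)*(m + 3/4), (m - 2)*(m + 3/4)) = m + 3/4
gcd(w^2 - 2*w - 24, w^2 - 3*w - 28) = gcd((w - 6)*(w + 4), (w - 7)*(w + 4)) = w + 4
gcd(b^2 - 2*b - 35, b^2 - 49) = b - 7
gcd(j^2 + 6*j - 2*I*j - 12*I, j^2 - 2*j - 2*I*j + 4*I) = j - 2*I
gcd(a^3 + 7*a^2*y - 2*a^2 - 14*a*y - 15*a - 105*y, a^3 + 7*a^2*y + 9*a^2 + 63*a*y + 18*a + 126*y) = a^2 + 7*a*y + 3*a + 21*y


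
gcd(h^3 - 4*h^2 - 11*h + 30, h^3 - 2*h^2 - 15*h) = h^2 - 2*h - 15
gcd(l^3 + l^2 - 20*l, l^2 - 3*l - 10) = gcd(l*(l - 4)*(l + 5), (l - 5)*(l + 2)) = 1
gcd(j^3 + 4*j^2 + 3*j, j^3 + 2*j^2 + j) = j^2 + j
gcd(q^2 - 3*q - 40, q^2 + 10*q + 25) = q + 5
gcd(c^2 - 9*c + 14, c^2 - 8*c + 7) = c - 7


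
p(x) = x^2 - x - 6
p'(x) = 2*x - 1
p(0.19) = -6.15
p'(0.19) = -0.62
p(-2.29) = 1.53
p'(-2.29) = -5.58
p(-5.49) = 29.63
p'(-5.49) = -11.98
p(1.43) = -5.39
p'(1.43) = 1.86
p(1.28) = -5.64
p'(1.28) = 1.56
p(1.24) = -5.70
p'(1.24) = 1.48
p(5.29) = 16.69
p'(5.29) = 9.58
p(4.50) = 9.75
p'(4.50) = 8.00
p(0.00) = -6.00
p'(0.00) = -1.00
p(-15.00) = 234.00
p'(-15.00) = -31.00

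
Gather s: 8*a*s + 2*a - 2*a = 8*a*s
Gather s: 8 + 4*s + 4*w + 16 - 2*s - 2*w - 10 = 2*s + 2*w + 14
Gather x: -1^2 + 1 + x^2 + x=x^2 + x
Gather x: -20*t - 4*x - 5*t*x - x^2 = -20*t - x^2 + x*(-5*t - 4)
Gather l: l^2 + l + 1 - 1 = l^2 + l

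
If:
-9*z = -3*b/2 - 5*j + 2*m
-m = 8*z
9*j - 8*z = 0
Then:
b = -206*z/27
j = 8*z/9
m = -8*z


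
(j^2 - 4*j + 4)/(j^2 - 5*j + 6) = (j - 2)/(j - 3)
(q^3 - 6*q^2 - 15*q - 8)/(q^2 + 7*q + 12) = (q^3 - 6*q^2 - 15*q - 8)/(q^2 + 7*q + 12)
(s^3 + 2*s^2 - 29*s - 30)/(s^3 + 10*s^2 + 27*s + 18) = (s - 5)/(s + 3)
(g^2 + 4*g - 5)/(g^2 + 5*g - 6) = (g + 5)/(g + 6)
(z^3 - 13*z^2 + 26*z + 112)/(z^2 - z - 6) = (z^2 - 15*z + 56)/(z - 3)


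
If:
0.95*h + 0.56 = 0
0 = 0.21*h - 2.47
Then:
No Solution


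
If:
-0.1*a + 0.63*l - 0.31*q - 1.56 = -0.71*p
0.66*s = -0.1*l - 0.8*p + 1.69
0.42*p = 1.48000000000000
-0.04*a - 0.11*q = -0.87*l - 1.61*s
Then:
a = -588.242857142857*s - 1690.15782312925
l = -6.6*s - 11.2904761904762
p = 3.52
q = 176.342857142857*s + 525.305442176871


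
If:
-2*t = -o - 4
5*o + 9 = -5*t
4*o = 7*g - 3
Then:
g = -107/105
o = -38/15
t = 11/15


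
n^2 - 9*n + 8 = (n - 8)*(n - 1)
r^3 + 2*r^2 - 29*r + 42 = (r - 3)*(r - 2)*(r + 7)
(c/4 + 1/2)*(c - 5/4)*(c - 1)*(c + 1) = c^4/4 + 3*c^3/16 - 7*c^2/8 - 3*c/16 + 5/8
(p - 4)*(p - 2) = p^2 - 6*p + 8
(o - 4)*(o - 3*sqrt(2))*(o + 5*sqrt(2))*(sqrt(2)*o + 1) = sqrt(2)*o^4 - 4*sqrt(2)*o^3 + 5*o^3 - 28*sqrt(2)*o^2 - 20*o^2 - 30*o + 112*sqrt(2)*o + 120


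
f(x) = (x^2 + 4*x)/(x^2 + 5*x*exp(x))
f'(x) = (2*x + 4)/(x^2 + 5*x*exp(x)) + (x^2 + 4*x)*(-5*x*exp(x) - 2*x - 5*exp(x))/(x^2 + 5*x*exp(x))^2 = (-5*x*exp(x) - 15*exp(x) - 4)/(x^2 + 10*x*exp(x) + 25*exp(2*x))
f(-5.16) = 0.23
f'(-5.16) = -0.15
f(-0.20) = 0.98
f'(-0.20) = -1.02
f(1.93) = 0.16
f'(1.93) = -0.13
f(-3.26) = -0.24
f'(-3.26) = -0.42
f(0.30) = 0.61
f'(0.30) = -0.53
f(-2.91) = -0.41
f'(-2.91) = -0.58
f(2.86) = 0.08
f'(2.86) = -0.06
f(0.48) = 0.52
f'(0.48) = -0.44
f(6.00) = 0.00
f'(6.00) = 0.00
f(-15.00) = 0.73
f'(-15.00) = -0.02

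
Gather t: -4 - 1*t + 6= 2 - t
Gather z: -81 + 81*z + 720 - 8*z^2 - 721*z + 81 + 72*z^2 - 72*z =64*z^2 - 712*z + 720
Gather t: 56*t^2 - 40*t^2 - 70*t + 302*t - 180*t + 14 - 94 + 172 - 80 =16*t^2 + 52*t + 12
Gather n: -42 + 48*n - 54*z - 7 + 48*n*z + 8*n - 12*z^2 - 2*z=n*(48*z + 56) - 12*z^2 - 56*z - 49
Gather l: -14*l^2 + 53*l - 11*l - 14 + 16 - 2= -14*l^2 + 42*l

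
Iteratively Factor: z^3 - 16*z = (z)*(z^2 - 16) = z*(z - 4)*(z + 4)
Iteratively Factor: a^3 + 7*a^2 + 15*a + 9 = (a + 3)*(a^2 + 4*a + 3) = (a + 1)*(a + 3)*(a + 3)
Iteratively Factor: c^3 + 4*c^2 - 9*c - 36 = (c + 3)*(c^2 + c - 12) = (c + 3)*(c + 4)*(c - 3)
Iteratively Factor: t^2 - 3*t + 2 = (t - 2)*(t - 1)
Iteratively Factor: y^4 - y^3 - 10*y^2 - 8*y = (y + 2)*(y^3 - 3*y^2 - 4*y) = (y - 4)*(y + 2)*(y^2 + y) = y*(y - 4)*(y + 2)*(y + 1)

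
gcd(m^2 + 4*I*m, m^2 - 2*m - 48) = 1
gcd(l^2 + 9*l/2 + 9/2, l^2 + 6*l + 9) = l + 3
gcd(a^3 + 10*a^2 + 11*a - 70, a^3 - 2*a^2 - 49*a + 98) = a^2 + 5*a - 14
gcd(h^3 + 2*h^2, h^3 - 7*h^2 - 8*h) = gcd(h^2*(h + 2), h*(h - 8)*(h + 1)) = h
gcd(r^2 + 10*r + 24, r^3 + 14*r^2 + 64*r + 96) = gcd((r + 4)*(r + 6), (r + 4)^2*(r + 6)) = r^2 + 10*r + 24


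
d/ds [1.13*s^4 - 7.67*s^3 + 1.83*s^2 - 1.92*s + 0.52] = 4.52*s^3 - 23.01*s^2 + 3.66*s - 1.92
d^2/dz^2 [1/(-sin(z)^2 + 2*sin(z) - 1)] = 2*(2*sin(z) + 3)/(sin(z) - 1)^3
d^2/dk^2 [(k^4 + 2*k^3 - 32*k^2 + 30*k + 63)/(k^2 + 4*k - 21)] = 2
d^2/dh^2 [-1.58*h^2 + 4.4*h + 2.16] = -3.16000000000000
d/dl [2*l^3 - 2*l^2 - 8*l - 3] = 6*l^2 - 4*l - 8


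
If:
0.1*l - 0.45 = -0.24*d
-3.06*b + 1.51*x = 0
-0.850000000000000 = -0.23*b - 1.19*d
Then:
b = 0.493464052287582*x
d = 0.714285714285714 - 0.0953754050639864*x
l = 0.228900972153567*x + 2.78571428571429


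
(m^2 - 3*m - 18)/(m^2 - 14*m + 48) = (m + 3)/(m - 8)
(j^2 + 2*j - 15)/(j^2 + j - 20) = (j - 3)/(j - 4)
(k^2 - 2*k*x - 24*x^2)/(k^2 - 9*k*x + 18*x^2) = (-k - 4*x)/(-k + 3*x)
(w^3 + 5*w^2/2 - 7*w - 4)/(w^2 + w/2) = w + 2 - 8/w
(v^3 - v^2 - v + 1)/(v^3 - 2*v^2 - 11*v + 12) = (v^2 - 1)/(v^2 - v - 12)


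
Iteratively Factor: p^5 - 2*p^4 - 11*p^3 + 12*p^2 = (p - 4)*(p^4 + 2*p^3 - 3*p^2) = p*(p - 4)*(p^3 + 2*p^2 - 3*p) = p^2*(p - 4)*(p^2 + 2*p - 3) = p^2*(p - 4)*(p + 3)*(p - 1)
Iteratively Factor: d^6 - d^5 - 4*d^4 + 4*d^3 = (d + 2)*(d^5 - 3*d^4 + 2*d^3) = (d - 2)*(d + 2)*(d^4 - d^3) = d*(d - 2)*(d + 2)*(d^3 - d^2) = d^2*(d - 2)*(d + 2)*(d^2 - d) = d^2*(d - 2)*(d - 1)*(d + 2)*(d)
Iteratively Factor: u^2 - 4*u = (u)*(u - 4)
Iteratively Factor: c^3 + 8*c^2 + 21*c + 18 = (c + 3)*(c^2 + 5*c + 6) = (c + 3)^2*(c + 2)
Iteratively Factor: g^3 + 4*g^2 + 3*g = (g + 1)*(g^2 + 3*g) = g*(g + 1)*(g + 3)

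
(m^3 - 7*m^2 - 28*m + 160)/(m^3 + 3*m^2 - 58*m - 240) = (m - 4)/(m + 6)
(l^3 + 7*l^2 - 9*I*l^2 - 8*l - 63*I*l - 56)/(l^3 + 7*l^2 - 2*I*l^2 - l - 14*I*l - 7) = (l - 8*I)/(l - I)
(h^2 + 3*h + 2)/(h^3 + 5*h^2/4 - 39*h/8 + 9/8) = 8*(h^2 + 3*h + 2)/(8*h^3 + 10*h^2 - 39*h + 9)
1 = 1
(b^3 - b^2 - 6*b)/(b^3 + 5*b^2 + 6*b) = (b - 3)/(b + 3)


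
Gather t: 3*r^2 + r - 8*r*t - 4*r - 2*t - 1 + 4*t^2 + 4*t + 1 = 3*r^2 - 3*r + 4*t^2 + t*(2 - 8*r)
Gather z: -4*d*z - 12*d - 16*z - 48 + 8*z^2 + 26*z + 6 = -12*d + 8*z^2 + z*(10 - 4*d) - 42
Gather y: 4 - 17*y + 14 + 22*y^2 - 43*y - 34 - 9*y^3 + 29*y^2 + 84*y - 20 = -9*y^3 + 51*y^2 + 24*y - 36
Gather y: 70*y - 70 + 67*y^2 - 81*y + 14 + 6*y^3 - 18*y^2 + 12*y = 6*y^3 + 49*y^2 + y - 56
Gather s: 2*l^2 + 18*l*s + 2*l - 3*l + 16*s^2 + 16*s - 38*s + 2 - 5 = 2*l^2 - l + 16*s^2 + s*(18*l - 22) - 3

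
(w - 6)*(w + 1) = w^2 - 5*w - 6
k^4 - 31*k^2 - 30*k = k*(k - 6)*(k + 1)*(k + 5)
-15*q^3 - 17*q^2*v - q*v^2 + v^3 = (-5*q + v)*(q + v)*(3*q + v)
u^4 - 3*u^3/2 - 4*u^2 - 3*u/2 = u*(u - 3)*(u + 1/2)*(u + 1)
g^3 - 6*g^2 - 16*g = g*(g - 8)*(g + 2)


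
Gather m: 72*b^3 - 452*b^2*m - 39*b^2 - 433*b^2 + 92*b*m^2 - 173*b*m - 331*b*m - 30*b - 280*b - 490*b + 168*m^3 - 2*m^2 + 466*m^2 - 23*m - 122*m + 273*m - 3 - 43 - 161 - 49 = 72*b^3 - 472*b^2 - 800*b + 168*m^3 + m^2*(92*b + 464) + m*(-452*b^2 - 504*b + 128) - 256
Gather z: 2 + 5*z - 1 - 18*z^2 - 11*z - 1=-18*z^2 - 6*z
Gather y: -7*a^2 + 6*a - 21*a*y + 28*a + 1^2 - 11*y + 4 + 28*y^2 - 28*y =-7*a^2 + 34*a + 28*y^2 + y*(-21*a - 39) + 5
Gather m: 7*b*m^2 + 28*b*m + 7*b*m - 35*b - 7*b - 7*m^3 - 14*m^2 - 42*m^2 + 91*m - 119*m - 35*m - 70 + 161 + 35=-42*b - 7*m^3 + m^2*(7*b - 56) + m*(35*b - 63) + 126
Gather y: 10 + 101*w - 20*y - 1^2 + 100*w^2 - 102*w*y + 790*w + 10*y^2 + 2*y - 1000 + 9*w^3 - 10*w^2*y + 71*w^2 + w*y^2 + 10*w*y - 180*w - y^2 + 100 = 9*w^3 + 171*w^2 + 711*w + y^2*(w + 9) + y*(-10*w^2 - 92*w - 18) - 891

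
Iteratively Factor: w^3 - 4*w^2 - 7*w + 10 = (w - 5)*(w^2 + w - 2) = (w - 5)*(w - 1)*(w + 2)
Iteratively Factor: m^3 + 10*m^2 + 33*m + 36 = (m + 3)*(m^2 + 7*m + 12) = (m + 3)^2*(m + 4)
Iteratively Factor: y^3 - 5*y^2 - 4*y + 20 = (y + 2)*(y^2 - 7*y + 10) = (y - 5)*(y + 2)*(y - 2)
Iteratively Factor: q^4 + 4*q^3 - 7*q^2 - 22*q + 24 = (q + 4)*(q^3 - 7*q + 6) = (q + 3)*(q + 4)*(q^2 - 3*q + 2) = (q - 1)*(q + 3)*(q + 4)*(q - 2)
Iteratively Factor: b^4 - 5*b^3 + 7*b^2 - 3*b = (b)*(b^3 - 5*b^2 + 7*b - 3) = b*(b - 3)*(b^2 - 2*b + 1) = b*(b - 3)*(b - 1)*(b - 1)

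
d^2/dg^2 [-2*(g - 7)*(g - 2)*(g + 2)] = 28 - 12*g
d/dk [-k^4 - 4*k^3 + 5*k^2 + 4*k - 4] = -4*k^3 - 12*k^2 + 10*k + 4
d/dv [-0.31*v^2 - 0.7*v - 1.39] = -0.62*v - 0.7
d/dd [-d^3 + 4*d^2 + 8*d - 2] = -3*d^2 + 8*d + 8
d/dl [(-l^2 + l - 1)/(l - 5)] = (-l^2 + 10*l - 4)/(l^2 - 10*l + 25)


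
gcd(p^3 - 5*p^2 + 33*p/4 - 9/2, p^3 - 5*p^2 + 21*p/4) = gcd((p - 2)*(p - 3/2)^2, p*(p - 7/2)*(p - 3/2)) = p - 3/2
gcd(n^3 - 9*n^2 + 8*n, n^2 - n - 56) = n - 8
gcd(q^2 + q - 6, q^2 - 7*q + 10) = q - 2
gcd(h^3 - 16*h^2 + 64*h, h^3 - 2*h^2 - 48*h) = h^2 - 8*h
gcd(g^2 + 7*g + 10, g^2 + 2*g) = g + 2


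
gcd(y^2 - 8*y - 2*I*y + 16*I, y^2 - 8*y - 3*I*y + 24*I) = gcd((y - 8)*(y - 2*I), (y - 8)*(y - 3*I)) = y - 8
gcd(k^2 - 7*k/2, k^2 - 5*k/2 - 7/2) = k - 7/2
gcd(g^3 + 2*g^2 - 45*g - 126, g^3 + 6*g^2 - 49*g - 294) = g^2 - g - 42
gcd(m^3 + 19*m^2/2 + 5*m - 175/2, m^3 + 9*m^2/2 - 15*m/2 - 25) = m^2 + 5*m/2 - 25/2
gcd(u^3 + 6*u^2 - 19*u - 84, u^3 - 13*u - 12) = u^2 - u - 12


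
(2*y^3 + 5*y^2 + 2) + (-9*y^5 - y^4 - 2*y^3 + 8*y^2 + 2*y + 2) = -9*y^5 - y^4 + 13*y^2 + 2*y + 4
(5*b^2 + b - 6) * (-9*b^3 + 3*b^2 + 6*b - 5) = -45*b^5 + 6*b^4 + 87*b^3 - 37*b^2 - 41*b + 30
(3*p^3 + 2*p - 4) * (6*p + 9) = 18*p^4 + 27*p^3 + 12*p^2 - 6*p - 36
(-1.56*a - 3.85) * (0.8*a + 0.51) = -1.248*a^2 - 3.8756*a - 1.9635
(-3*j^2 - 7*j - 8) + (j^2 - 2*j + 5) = -2*j^2 - 9*j - 3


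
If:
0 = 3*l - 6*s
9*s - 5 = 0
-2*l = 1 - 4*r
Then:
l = 10/9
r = 29/36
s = 5/9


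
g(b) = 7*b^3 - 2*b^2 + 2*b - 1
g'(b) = 21*b^2 - 4*b + 2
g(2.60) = 113.71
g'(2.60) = 133.56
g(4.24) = 505.10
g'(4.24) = 362.57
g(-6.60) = -2113.79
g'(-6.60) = 943.16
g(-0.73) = -6.25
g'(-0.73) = 16.11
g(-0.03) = -1.06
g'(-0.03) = 2.14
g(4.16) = 476.65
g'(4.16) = 348.78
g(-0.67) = -5.34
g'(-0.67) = 14.11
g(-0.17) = -1.43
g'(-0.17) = 3.29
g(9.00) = 4958.00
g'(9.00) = 1667.00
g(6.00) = 1451.00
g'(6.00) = 734.00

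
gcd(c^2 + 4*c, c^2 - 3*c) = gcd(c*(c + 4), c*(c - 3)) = c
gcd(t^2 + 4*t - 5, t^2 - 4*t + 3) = t - 1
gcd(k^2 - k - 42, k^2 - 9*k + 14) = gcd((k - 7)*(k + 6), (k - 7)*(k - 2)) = k - 7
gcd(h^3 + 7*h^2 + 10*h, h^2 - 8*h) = h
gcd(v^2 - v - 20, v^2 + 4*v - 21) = 1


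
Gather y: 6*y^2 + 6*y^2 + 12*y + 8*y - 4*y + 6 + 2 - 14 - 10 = 12*y^2 + 16*y - 16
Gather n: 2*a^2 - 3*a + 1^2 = 2*a^2 - 3*a + 1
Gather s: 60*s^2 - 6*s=60*s^2 - 6*s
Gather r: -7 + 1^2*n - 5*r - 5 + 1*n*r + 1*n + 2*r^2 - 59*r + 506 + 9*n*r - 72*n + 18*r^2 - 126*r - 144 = -70*n + 20*r^2 + r*(10*n - 190) + 350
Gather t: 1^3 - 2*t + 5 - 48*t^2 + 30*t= -48*t^2 + 28*t + 6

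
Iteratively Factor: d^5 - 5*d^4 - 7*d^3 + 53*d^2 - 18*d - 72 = (d - 3)*(d^4 - 2*d^3 - 13*d^2 + 14*d + 24) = (d - 3)*(d + 1)*(d^3 - 3*d^2 - 10*d + 24) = (d - 3)*(d + 1)*(d + 3)*(d^2 - 6*d + 8) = (d - 4)*(d - 3)*(d + 1)*(d + 3)*(d - 2)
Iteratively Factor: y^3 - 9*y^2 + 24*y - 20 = (y - 2)*(y^2 - 7*y + 10) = (y - 2)^2*(y - 5)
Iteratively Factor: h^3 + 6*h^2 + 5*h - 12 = (h + 4)*(h^2 + 2*h - 3) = (h + 3)*(h + 4)*(h - 1)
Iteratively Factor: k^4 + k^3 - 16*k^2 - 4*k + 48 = (k + 4)*(k^3 - 3*k^2 - 4*k + 12) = (k - 3)*(k + 4)*(k^2 - 4) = (k - 3)*(k - 2)*(k + 4)*(k + 2)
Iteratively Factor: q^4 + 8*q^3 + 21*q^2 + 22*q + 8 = (q + 4)*(q^3 + 4*q^2 + 5*q + 2) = (q + 1)*(q + 4)*(q^2 + 3*q + 2) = (q + 1)*(q + 2)*(q + 4)*(q + 1)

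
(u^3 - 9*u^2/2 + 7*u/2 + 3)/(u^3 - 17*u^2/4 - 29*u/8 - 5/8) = 4*(u^2 - 5*u + 6)/(4*u^2 - 19*u - 5)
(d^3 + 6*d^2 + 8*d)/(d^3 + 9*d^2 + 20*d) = (d + 2)/(d + 5)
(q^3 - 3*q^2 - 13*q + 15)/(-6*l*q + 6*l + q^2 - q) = (q^2 - 2*q - 15)/(-6*l + q)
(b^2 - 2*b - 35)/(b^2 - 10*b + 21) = (b + 5)/(b - 3)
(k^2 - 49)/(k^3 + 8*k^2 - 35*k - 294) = (k - 7)/(k^2 + k - 42)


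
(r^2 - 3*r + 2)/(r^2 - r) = (r - 2)/r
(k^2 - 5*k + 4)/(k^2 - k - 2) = (-k^2 + 5*k - 4)/(-k^2 + k + 2)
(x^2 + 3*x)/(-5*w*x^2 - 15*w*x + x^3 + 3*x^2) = 1/(-5*w + x)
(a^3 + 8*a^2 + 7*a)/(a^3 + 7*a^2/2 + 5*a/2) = 2*(a + 7)/(2*a + 5)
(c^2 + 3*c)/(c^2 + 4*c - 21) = c*(c + 3)/(c^2 + 4*c - 21)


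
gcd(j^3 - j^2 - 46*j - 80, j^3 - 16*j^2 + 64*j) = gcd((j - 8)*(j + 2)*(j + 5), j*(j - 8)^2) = j - 8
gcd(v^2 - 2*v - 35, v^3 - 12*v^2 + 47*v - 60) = 1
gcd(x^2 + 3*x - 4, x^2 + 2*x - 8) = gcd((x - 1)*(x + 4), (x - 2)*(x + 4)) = x + 4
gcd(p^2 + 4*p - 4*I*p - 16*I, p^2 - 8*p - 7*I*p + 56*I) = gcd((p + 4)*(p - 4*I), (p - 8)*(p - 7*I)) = 1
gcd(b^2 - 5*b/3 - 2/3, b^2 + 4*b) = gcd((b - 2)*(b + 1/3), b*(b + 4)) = 1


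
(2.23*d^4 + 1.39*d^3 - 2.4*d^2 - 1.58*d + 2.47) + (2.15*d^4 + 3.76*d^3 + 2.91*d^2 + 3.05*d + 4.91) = 4.38*d^4 + 5.15*d^3 + 0.51*d^2 + 1.47*d + 7.38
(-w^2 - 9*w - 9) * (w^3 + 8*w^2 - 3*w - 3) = -w^5 - 17*w^4 - 78*w^3 - 42*w^2 + 54*w + 27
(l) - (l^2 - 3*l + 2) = -l^2 + 4*l - 2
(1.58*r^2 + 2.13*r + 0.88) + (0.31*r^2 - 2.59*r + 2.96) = 1.89*r^2 - 0.46*r + 3.84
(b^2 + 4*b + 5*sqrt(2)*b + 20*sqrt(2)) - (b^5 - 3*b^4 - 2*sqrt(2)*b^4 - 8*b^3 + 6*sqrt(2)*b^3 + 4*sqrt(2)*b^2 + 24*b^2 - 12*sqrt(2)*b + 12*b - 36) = -b^5 + 2*sqrt(2)*b^4 + 3*b^4 - 6*sqrt(2)*b^3 + 8*b^3 - 23*b^2 - 4*sqrt(2)*b^2 - 8*b + 17*sqrt(2)*b + 20*sqrt(2) + 36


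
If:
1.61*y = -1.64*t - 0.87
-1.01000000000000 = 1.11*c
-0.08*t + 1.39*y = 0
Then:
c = -0.91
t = -0.50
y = -0.03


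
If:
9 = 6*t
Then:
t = 3/2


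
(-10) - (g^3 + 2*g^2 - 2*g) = -g^3 - 2*g^2 + 2*g - 10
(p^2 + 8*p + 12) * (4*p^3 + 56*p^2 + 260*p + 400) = 4*p^5 + 88*p^4 + 756*p^3 + 3152*p^2 + 6320*p + 4800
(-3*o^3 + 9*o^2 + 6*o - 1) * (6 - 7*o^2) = 21*o^5 - 63*o^4 - 60*o^3 + 61*o^2 + 36*o - 6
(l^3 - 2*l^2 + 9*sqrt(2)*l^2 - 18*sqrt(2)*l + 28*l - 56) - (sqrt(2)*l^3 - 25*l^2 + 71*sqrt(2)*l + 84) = -sqrt(2)*l^3 + l^3 + 9*sqrt(2)*l^2 + 23*l^2 - 89*sqrt(2)*l + 28*l - 140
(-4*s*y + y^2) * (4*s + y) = -16*s^2*y + y^3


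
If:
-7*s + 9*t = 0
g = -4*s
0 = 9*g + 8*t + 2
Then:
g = -18/67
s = 9/134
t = 7/134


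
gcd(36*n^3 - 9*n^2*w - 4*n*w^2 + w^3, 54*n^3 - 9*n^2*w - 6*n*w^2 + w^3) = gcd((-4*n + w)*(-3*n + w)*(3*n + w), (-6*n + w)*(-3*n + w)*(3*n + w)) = -9*n^2 + w^2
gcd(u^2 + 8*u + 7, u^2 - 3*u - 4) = u + 1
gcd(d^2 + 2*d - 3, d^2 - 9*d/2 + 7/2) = d - 1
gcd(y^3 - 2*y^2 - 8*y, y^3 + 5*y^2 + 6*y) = y^2 + 2*y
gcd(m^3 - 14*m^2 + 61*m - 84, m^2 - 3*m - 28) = m - 7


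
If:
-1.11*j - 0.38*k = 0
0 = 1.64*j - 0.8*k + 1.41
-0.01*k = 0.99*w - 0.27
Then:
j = -0.35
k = 1.04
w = 0.26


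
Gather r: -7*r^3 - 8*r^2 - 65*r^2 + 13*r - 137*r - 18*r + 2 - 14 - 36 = -7*r^3 - 73*r^2 - 142*r - 48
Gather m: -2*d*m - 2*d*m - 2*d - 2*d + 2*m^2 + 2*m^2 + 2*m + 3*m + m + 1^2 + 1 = -4*d + 4*m^2 + m*(6 - 4*d) + 2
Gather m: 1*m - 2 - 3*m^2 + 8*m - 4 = -3*m^2 + 9*m - 6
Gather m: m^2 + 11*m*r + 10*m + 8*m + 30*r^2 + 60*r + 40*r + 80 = m^2 + m*(11*r + 18) + 30*r^2 + 100*r + 80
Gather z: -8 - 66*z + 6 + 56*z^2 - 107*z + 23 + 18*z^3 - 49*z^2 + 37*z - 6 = 18*z^3 + 7*z^2 - 136*z + 15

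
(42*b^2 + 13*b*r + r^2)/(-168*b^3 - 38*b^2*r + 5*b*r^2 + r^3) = (6*b + r)/(-24*b^2 - 2*b*r + r^2)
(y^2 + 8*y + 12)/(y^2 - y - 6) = (y + 6)/(y - 3)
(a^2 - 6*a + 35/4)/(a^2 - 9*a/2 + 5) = (a - 7/2)/(a - 2)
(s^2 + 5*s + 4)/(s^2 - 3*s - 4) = (s + 4)/(s - 4)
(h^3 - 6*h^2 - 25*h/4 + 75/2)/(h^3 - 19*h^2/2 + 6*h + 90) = (h - 5/2)/(h - 6)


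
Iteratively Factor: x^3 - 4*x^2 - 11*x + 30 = (x + 3)*(x^2 - 7*x + 10) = (x - 5)*(x + 3)*(x - 2)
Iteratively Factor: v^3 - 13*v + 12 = (v - 1)*(v^2 + v - 12) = (v - 3)*(v - 1)*(v + 4)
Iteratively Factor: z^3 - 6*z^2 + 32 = (z - 4)*(z^2 - 2*z - 8) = (z - 4)^2*(z + 2)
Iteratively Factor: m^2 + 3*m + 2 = (m + 1)*(m + 2)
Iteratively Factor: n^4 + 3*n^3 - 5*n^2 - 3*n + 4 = (n - 1)*(n^3 + 4*n^2 - n - 4) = (n - 1)*(n + 4)*(n^2 - 1) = (n - 1)*(n + 1)*(n + 4)*(n - 1)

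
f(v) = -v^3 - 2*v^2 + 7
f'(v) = -3*v^2 - 4*v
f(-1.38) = 5.82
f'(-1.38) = -0.19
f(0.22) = 6.89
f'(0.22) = -1.03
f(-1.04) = 5.96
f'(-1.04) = 0.92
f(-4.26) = 48.01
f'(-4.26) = -37.40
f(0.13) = 6.96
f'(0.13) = -0.57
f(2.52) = -21.70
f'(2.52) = -29.13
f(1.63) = -2.64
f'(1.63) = -14.49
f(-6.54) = 201.18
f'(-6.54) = -102.15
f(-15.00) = 2932.00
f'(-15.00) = -615.00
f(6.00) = -281.00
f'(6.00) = -132.00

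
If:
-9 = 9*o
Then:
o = -1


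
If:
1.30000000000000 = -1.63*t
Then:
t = -0.80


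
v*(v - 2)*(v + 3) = v^3 + v^2 - 6*v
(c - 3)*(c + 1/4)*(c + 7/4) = c^3 - c^2 - 89*c/16 - 21/16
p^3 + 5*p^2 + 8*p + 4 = (p + 1)*(p + 2)^2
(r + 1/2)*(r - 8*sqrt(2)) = r^2 - 8*sqrt(2)*r + r/2 - 4*sqrt(2)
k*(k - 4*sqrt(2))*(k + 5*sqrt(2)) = k^3 + sqrt(2)*k^2 - 40*k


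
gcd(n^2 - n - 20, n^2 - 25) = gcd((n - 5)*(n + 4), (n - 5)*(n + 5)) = n - 5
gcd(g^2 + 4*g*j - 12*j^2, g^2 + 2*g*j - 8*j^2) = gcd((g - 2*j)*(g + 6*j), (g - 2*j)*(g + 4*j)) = g - 2*j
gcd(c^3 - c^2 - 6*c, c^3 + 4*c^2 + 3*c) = c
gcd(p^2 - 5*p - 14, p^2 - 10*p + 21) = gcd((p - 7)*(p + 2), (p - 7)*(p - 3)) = p - 7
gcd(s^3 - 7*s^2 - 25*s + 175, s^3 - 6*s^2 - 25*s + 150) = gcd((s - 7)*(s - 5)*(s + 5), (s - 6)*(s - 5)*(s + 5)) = s^2 - 25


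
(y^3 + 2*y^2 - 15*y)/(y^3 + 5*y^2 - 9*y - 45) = y/(y + 3)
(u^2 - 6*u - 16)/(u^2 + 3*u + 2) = (u - 8)/(u + 1)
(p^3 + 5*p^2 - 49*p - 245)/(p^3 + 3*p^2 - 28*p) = (p^2 - 2*p - 35)/(p*(p - 4))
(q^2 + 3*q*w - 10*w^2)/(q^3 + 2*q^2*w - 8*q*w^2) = (q + 5*w)/(q*(q + 4*w))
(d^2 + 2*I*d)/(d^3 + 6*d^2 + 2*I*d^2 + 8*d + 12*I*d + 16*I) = d/(d^2 + 6*d + 8)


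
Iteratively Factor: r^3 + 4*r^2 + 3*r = (r + 1)*(r^2 + 3*r) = r*(r + 1)*(r + 3)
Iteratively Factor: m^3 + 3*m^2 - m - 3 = (m + 3)*(m^2 - 1) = (m - 1)*(m + 3)*(m + 1)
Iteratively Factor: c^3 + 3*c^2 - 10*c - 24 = (c + 2)*(c^2 + c - 12) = (c - 3)*(c + 2)*(c + 4)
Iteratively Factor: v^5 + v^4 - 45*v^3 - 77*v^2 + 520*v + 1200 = (v - 5)*(v^4 + 6*v^3 - 15*v^2 - 152*v - 240) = (v - 5)*(v + 4)*(v^3 + 2*v^2 - 23*v - 60) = (v - 5)*(v + 3)*(v + 4)*(v^2 - v - 20) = (v - 5)^2*(v + 3)*(v + 4)*(v + 4)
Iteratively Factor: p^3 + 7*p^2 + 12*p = (p + 3)*(p^2 + 4*p) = (p + 3)*(p + 4)*(p)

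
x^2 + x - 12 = (x - 3)*(x + 4)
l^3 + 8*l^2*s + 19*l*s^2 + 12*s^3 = (l + s)*(l + 3*s)*(l + 4*s)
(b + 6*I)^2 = b^2 + 12*I*b - 36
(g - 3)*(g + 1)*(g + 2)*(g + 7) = g^4 + 7*g^3 - 7*g^2 - 55*g - 42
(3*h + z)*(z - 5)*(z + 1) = 3*h*z^2 - 12*h*z - 15*h + z^3 - 4*z^2 - 5*z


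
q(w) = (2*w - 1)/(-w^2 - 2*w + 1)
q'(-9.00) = 0.05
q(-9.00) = 0.31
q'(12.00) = 0.01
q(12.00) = -0.14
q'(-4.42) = 0.51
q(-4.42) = 1.01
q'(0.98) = -0.01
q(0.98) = -0.50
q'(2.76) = 0.07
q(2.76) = -0.37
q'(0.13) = -0.43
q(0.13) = -1.02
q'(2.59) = 0.07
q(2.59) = -0.38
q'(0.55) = -3.06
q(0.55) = -0.25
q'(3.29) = 0.06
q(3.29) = -0.34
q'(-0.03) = 0.06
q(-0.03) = -1.00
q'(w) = (2*w - 1)*(2*w + 2)/(-w^2 - 2*w + 1)^2 + 2/(-w^2 - 2*w + 1) = 2*w*(w - 1)/(w^4 + 4*w^3 + 2*w^2 - 4*w + 1)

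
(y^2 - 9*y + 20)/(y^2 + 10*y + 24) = (y^2 - 9*y + 20)/(y^2 + 10*y + 24)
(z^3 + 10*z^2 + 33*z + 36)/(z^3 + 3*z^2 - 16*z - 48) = (z + 3)/(z - 4)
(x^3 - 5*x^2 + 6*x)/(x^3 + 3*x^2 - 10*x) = (x - 3)/(x + 5)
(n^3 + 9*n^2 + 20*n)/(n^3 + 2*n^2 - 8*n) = (n + 5)/(n - 2)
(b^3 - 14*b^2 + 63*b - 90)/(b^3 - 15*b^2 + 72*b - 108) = (b - 5)/(b - 6)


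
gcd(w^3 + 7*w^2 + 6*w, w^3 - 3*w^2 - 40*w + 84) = w + 6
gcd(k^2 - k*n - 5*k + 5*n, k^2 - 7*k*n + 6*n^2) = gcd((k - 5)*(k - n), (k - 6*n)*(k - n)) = k - n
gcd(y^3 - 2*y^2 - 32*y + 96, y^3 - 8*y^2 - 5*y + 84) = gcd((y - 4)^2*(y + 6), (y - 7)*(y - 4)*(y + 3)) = y - 4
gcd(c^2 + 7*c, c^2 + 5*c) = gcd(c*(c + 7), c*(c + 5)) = c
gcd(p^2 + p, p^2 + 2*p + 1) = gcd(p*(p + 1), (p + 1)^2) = p + 1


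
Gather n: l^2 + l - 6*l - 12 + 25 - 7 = l^2 - 5*l + 6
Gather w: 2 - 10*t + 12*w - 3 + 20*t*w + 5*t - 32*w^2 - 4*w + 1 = -5*t - 32*w^2 + w*(20*t + 8)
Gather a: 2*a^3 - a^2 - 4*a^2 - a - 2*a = 2*a^3 - 5*a^2 - 3*a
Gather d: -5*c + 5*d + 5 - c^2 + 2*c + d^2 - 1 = -c^2 - 3*c + d^2 + 5*d + 4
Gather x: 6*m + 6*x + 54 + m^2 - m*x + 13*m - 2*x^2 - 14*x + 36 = m^2 + 19*m - 2*x^2 + x*(-m - 8) + 90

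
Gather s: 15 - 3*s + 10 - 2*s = 25 - 5*s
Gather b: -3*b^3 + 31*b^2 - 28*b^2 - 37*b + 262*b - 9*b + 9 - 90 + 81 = -3*b^3 + 3*b^2 + 216*b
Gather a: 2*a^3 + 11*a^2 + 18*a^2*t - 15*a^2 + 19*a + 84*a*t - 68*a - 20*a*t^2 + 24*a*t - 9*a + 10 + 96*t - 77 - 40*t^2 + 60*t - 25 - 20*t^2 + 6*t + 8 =2*a^3 + a^2*(18*t - 4) + a*(-20*t^2 + 108*t - 58) - 60*t^2 + 162*t - 84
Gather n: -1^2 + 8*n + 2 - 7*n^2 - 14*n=-7*n^2 - 6*n + 1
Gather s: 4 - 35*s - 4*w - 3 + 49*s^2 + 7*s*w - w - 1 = 49*s^2 + s*(7*w - 35) - 5*w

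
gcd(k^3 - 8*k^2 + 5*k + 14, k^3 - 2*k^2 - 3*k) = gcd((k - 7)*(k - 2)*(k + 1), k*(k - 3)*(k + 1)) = k + 1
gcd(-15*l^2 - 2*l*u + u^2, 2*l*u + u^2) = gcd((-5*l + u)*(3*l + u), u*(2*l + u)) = 1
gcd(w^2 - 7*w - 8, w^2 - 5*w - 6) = w + 1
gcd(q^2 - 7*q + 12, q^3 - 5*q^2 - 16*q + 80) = q - 4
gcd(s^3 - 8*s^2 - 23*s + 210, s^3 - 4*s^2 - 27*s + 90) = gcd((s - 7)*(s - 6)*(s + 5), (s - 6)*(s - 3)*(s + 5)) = s^2 - s - 30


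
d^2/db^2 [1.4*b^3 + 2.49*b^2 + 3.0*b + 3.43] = 8.4*b + 4.98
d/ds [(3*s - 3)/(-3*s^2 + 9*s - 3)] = (-s^2 + 3*s + (s - 1)*(2*s - 3) - 1)/(s^2 - 3*s + 1)^2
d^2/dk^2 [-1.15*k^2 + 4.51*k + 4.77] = -2.30000000000000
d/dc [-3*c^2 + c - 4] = 1 - 6*c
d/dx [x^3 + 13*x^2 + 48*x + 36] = 3*x^2 + 26*x + 48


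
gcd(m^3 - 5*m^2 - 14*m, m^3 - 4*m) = m^2 + 2*m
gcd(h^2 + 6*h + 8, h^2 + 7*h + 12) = h + 4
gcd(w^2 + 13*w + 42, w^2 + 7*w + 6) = w + 6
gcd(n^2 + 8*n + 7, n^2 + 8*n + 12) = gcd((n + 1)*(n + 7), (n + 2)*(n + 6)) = 1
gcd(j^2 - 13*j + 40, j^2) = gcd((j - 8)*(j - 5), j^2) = 1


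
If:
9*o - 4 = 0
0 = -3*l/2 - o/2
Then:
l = -4/27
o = 4/9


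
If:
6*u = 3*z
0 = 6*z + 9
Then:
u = -3/4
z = -3/2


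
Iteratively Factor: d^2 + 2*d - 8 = (d - 2)*(d + 4)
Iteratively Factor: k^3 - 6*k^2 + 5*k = (k - 1)*(k^2 - 5*k) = k*(k - 1)*(k - 5)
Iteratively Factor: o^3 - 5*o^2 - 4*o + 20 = (o - 5)*(o^2 - 4) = (o - 5)*(o - 2)*(o + 2)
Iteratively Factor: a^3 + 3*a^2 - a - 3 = (a + 3)*(a^2 - 1) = (a + 1)*(a + 3)*(a - 1)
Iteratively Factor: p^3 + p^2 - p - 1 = (p - 1)*(p^2 + 2*p + 1) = (p - 1)*(p + 1)*(p + 1)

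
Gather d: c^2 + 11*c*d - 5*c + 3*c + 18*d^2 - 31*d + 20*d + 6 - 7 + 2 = c^2 - 2*c + 18*d^2 + d*(11*c - 11) + 1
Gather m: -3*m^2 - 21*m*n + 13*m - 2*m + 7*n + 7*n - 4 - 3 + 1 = -3*m^2 + m*(11 - 21*n) + 14*n - 6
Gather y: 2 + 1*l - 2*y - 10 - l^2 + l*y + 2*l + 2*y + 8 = -l^2 + l*y + 3*l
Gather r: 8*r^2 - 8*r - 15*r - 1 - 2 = 8*r^2 - 23*r - 3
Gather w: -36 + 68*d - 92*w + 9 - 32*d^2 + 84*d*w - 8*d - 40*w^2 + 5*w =-32*d^2 + 60*d - 40*w^2 + w*(84*d - 87) - 27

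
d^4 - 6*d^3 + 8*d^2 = d^2*(d - 4)*(d - 2)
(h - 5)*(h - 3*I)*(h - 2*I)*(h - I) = h^4 - 5*h^3 - 6*I*h^3 - 11*h^2 + 30*I*h^2 + 55*h + 6*I*h - 30*I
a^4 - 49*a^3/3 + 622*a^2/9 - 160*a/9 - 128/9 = (a - 8)^2*(a - 2/3)*(a + 1/3)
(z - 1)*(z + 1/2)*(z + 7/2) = z^3 + 3*z^2 - 9*z/4 - 7/4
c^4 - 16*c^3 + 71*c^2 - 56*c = c*(c - 8)*(c - 7)*(c - 1)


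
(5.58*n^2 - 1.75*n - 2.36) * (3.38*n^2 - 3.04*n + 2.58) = 18.8604*n^4 - 22.8782*n^3 + 11.7396*n^2 + 2.6594*n - 6.0888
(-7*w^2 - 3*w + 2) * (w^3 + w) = -7*w^5 - 3*w^4 - 5*w^3 - 3*w^2 + 2*w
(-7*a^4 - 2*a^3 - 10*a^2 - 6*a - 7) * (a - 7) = -7*a^5 + 47*a^4 + 4*a^3 + 64*a^2 + 35*a + 49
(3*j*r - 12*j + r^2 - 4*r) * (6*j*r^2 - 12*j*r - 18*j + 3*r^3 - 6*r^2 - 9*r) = 18*j^2*r^3 - 108*j^2*r^2 + 90*j^2*r + 216*j^2 + 15*j*r^4 - 90*j*r^3 + 75*j*r^2 + 180*j*r + 3*r^5 - 18*r^4 + 15*r^3 + 36*r^2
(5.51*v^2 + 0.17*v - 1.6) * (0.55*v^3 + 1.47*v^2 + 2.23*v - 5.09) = 3.0305*v^5 + 8.1932*v^4 + 11.6572*v^3 - 30.0188*v^2 - 4.4333*v + 8.144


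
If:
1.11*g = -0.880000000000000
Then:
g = -0.79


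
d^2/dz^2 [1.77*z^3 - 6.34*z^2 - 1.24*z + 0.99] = 10.62*z - 12.68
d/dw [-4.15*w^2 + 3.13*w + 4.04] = 3.13 - 8.3*w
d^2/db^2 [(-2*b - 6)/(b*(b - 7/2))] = 8*(-4*b^3 - 36*b^2 + 126*b - 147)/(b^3*(8*b^3 - 84*b^2 + 294*b - 343))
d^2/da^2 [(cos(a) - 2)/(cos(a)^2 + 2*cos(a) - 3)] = (-9*(1 - cos(2*a))^2*cos(a)/4 + 5*(1 - cos(2*a))^2/2 - 11*cos(a)/2 + 17*cos(2*a) - 3*cos(3*a) + cos(5*a)/2 - 9)/((cos(a) - 1)^3*(cos(a) + 3)^3)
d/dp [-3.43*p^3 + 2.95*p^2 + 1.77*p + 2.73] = -10.29*p^2 + 5.9*p + 1.77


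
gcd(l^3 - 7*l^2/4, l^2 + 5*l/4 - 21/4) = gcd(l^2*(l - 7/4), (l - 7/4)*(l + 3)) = l - 7/4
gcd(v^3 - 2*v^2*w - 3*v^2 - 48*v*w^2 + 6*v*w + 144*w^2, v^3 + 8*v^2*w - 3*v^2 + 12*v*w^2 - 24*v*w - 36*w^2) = v^2 + 6*v*w - 3*v - 18*w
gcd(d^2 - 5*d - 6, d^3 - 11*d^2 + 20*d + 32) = d + 1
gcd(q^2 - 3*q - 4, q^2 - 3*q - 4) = q^2 - 3*q - 4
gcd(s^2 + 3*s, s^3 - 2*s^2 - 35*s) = s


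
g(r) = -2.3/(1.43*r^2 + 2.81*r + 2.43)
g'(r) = -2.3*(-2.86*r - 2.81)/(1.43*r^2 + 2.81*r + 2.43)^2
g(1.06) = -0.33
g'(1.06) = 0.27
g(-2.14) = -0.78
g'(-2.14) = -0.87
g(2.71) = -0.11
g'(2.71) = 0.06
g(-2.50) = -0.53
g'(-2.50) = -0.53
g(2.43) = -0.13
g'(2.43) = 0.07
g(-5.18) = -0.09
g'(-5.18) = -0.04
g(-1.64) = -1.38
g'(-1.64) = -1.55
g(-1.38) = -1.80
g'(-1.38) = -1.61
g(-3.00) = -0.33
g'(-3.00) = -0.28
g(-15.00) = -0.01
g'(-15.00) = -0.00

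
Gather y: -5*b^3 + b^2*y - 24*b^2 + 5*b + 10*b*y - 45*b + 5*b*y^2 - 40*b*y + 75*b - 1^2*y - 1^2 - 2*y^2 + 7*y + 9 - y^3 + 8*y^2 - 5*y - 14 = -5*b^3 - 24*b^2 + 35*b - y^3 + y^2*(5*b + 6) + y*(b^2 - 30*b + 1) - 6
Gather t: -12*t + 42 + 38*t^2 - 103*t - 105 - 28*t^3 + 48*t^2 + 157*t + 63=-28*t^3 + 86*t^2 + 42*t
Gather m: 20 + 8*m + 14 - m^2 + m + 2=-m^2 + 9*m + 36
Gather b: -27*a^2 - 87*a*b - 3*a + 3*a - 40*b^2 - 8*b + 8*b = -27*a^2 - 87*a*b - 40*b^2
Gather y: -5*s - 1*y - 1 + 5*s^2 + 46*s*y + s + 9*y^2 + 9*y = 5*s^2 - 4*s + 9*y^2 + y*(46*s + 8) - 1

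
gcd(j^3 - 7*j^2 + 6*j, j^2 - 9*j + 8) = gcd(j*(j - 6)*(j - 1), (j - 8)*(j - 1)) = j - 1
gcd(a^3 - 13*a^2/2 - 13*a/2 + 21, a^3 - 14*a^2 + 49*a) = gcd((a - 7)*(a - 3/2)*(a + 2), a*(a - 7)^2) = a - 7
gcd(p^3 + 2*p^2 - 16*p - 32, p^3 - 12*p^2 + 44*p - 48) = p - 4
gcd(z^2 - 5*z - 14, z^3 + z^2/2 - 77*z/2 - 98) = z - 7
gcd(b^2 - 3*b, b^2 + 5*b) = b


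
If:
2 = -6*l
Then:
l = -1/3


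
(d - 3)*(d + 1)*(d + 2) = d^3 - 7*d - 6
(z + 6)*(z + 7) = z^2 + 13*z + 42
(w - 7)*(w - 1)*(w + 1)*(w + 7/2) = w^4 - 7*w^3/2 - 51*w^2/2 + 7*w/2 + 49/2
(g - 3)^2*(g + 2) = g^3 - 4*g^2 - 3*g + 18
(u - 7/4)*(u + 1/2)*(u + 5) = u^3 + 15*u^2/4 - 57*u/8 - 35/8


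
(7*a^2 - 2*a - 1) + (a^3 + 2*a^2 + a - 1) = a^3 + 9*a^2 - a - 2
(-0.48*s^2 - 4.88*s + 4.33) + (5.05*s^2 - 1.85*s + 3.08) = 4.57*s^2 - 6.73*s + 7.41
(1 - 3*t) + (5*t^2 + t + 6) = 5*t^2 - 2*t + 7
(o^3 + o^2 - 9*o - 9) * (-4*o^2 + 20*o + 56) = -4*o^5 + 16*o^4 + 112*o^3 - 88*o^2 - 684*o - 504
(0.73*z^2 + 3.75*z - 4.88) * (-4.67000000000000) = -3.4091*z^2 - 17.5125*z + 22.7896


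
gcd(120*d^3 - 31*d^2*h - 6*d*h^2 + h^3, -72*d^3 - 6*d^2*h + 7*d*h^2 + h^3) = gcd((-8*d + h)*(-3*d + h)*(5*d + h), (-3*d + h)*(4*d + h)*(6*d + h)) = 3*d - h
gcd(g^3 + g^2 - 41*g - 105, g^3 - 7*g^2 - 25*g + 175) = g^2 - 2*g - 35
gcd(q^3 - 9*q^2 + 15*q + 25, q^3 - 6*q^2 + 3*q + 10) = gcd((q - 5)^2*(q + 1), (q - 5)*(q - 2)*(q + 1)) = q^2 - 4*q - 5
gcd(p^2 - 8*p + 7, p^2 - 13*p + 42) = p - 7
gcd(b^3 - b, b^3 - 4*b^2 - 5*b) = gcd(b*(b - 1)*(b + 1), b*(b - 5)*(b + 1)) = b^2 + b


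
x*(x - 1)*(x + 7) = x^3 + 6*x^2 - 7*x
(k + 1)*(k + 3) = k^2 + 4*k + 3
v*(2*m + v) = 2*m*v + v^2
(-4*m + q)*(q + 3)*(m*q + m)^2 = -4*m^3*q^3 - 20*m^3*q^2 - 28*m^3*q - 12*m^3 + m^2*q^4 + 5*m^2*q^3 + 7*m^2*q^2 + 3*m^2*q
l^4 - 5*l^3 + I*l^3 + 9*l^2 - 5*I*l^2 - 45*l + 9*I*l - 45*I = (l - 5)*(l - 3*I)*(l + I)*(l + 3*I)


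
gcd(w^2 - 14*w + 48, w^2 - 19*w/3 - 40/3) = w - 8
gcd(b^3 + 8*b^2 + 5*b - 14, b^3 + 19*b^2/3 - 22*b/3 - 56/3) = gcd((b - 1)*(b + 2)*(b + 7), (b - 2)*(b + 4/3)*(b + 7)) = b + 7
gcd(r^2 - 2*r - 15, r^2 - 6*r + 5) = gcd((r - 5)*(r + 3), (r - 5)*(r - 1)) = r - 5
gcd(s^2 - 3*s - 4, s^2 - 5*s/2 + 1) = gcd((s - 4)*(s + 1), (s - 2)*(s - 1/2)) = 1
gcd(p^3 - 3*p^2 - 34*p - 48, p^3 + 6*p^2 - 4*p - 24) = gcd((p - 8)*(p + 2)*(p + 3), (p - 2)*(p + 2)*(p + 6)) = p + 2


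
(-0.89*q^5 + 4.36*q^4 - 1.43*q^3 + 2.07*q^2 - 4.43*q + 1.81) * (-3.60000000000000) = 3.204*q^5 - 15.696*q^4 + 5.148*q^3 - 7.452*q^2 + 15.948*q - 6.516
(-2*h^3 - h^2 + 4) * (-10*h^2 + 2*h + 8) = 20*h^5 + 6*h^4 - 18*h^3 - 48*h^2 + 8*h + 32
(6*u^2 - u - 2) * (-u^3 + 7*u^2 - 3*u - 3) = -6*u^5 + 43*u^4 - 23*u^3 - 29*u^2 + 9*u + 6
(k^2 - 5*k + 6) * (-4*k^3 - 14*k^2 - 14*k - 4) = -4*k^5 + 6*k^4 + 32*k^3 - 18*k^2 - 64*k - 24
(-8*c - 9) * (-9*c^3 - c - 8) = 72*c^4 + 81*c^3 + 8*c^2 + 73*c + 72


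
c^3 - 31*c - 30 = (c - 6)*(c + 1)*(c + 5)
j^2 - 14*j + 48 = (j - 8)*(j - 6)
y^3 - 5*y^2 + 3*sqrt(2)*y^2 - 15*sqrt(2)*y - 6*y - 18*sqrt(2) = (y - 6)*(y + 1)*(y + 3*sqrt(2))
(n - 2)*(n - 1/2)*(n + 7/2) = n^3 + n^2 - 31*n/4 + 7/2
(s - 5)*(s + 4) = s^2 - s - 20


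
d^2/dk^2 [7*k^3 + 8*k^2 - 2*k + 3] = 42*k + 16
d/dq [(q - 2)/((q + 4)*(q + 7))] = (-q^2 + 4*q + 50)/(q^4 + 22*q^3 + 177*q^2 + 616*q + 784)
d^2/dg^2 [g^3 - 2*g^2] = 6*g - 4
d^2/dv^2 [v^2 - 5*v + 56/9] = 2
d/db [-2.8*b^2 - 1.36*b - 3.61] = -5.6*b - 1.36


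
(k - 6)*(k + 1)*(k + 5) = k^3 - 31*k - 30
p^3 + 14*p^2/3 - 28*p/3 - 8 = (p - 2)*(p + 2/3)*(p + 6)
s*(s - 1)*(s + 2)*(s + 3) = s^4 + 4*s^3 + s^2 - 6*s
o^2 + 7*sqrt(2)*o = o*(o + 7*sqrt(2))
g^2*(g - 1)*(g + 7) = g^4 + 6*g^3 - 7*g^2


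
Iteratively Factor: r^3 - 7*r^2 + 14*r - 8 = (r - 2)*(r^2 - 5*r + 4) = (r - 4)*(r - 2)*(r - 1)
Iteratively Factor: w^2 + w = (w)*(w + 1)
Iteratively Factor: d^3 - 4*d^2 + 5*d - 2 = (d - 1)*(d^2 - 3*d + 2) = (d - 1)^2*(d - 2)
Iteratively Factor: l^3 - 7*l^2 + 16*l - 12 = (l - 2)*(l^2 - 5*l + 6) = (l - 3)*(l - 2)*(l - 2)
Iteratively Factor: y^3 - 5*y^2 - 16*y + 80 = (y - 5)*(y^2 - 16) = (y - 5)*(y + 4)*(y - 4)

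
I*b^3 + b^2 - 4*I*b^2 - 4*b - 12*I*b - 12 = (b - 6)*(b + 2)*(I*b + 1)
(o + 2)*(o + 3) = o^2 + 5*o + 6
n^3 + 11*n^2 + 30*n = n*(n + 5)*(n + 6)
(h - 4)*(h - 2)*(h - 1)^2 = h^4 - 8*h^3 + 21*h^2 - 22*h + 8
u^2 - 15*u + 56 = (u - 8)*(u - 7)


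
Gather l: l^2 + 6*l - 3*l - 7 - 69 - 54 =l^2 + 3*l - 130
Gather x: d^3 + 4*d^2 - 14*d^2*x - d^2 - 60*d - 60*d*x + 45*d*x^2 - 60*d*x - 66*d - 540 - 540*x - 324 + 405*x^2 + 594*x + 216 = d^3 + 3*d^2 - 126*d + x^2*(45*d + 405) + x*(-14*d^2 - 120*d + 54) - 648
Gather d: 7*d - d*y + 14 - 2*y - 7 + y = d*(7 - y) - y + 7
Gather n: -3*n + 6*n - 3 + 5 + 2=3*n + 4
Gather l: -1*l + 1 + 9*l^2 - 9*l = 9*l^2 - 10*l + 1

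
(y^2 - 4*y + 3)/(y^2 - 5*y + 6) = (y - 1)/(y - 2)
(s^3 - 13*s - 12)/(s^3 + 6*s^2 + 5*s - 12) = (s^2 - 3*s - 4)/(s^2 + 3*s - 4)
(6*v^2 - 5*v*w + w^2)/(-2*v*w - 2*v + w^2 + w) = (-3*v + w)/(w + 1)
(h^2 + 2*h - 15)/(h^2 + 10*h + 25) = (h - 3)/(h + 5)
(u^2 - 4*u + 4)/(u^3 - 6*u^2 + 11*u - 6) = (u - 2)/(u^2 - 4*u + 3)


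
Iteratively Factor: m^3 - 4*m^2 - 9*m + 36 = (m - 3)*(m^2 - m - 12) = (m - 4)*(m - 3)*(m + 3)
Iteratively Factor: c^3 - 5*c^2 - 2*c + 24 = (c + 2)*(c^2 - 7*c + 12) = (c - 3)*(c + 2)*(c - 4)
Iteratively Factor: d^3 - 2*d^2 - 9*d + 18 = (d + 3)*(d^2 - 5*d + 6) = (d - 3)*(d + 3)*(d - 2)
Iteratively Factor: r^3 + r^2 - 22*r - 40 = (r + 4)*(r^2 - 3*r - 10) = (r - 5)*(r + 4)*(r + 2)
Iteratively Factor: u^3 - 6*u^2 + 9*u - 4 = (u - 1)*(u^2 - 5*u + 4) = (u - 1)^2*(u - 4)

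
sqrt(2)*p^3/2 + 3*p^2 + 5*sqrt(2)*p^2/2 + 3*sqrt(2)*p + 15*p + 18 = (p + 3)*(p + 3*sqrt(2))*(sqrt(2)*p/2 + sqrt(2))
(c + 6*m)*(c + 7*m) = c^2 + 13*c*m + 42*m^2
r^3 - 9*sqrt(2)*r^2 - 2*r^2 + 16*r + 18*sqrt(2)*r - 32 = (r - 2)*(r - 8*sqrt(2))*(r - sqrt(2))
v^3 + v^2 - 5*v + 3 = (v - 1)^2*(v + 3)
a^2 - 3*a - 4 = (a - 4)*(a + 1)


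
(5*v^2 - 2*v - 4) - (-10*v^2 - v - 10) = 15*v^2 - v + 6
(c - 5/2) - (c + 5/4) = -15/4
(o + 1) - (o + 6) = -5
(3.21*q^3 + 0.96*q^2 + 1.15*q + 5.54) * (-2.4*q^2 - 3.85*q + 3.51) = -7.704*q^5 - 14.6625*q^4 + 4.8111*q^3 - 14.3539*q^2 - 17.2925*q + 19.4454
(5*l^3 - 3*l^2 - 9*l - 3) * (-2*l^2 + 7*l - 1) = -10*l^5 + 41*l^4 - 8*l^3 - 54*l^2 - 12*l + 3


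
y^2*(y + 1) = y^3 + y^2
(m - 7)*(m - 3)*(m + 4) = m^3 - 6*m^2 - 19*m + 84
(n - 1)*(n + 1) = n^2 - 1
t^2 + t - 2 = (t - 1)*(t + 2)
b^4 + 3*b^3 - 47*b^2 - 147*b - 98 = (b - 7)*(b + 1)*(b + 2)*(b + 7)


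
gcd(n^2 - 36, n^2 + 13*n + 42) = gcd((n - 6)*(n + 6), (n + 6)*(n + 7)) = n + 6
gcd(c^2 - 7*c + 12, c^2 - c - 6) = c - 3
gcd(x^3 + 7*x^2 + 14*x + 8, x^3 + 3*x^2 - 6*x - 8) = x^2 + 5*x + 4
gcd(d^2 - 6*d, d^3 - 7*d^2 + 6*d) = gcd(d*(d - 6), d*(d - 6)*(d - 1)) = d^2 - 6*d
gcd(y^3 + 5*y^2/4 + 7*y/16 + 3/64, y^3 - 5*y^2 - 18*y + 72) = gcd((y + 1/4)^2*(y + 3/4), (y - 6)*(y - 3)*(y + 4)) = 1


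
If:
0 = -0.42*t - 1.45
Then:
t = -3.45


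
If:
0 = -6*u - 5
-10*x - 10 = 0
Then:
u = -5/6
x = -1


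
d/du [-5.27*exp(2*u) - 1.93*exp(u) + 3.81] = (-10.54*exp(u) - 1.93)*exp(u)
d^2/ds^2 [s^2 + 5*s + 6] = 2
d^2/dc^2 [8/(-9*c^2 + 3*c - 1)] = 144*(9*c^2 - 3*c - (6*c - 1)^2 + 1)/(9*c^2 - 3*c + 1)^3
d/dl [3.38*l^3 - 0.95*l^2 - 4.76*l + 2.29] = 10.14*l^2 - 1.9*l - 4.76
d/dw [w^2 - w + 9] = 2*w - 1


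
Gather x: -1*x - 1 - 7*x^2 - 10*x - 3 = -7*x^2 - 11*x - 4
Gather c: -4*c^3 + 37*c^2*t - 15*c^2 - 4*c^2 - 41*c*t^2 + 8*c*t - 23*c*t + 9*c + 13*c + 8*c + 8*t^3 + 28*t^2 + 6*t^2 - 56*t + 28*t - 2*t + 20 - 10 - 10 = -4*c^3 + c^2*(37*t - 19) + c*(-41*t^2 - 15*t + 30) + 8*t^3 + 34*t^2 - 30*t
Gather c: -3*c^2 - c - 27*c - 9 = -3*c^2 - 28*c - 9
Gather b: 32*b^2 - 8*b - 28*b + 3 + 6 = 32*b^2 - 36*b + 9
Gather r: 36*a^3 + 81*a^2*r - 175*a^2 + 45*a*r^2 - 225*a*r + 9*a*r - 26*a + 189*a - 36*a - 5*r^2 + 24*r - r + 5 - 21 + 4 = 36*a^3 - 175*a^2 + 127*a + r^2*(45*a - 5) + r*(81*a^2 - 216*a + 23) - 12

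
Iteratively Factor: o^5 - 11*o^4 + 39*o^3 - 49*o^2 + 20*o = (o)*(o^4 - 11*o^3 + 39*o^2 - 49*o + 20) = o*(o - 1)*(o^3 - 10*o^2 + 29*o - 20) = o*(o - 1)^2*(o^2 - 9*o + 20) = o*(o - 4)*(o - 1)^2*(o - 5)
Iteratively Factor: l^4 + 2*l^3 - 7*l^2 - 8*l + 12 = (l - 1)*(l^3 + 3*l^2 - 4*l - 12) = (l - 1)*(l + 3)*(l^2 - 4) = (l - 1)*(l + 2)*(l + 3)*(l - 2)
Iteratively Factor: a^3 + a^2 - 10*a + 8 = (a - 1)*(a^2 + 2*a - 8) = (a - 2)*(a - 1)*(a + 4)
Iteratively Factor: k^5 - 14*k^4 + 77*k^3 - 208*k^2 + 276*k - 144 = (k - 2)*(k^4 - 12*k^3 + 53*k^2 - 102*k + 72) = (k - 3)*(k - 2)*(k^3 - 9*k^2 + 26*k - 24) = (k - 3)^2*(k - 2)*(k^2 - 6*k + 8) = (k - 4)*(k - 3)^2*(k - 2)*(k - 2)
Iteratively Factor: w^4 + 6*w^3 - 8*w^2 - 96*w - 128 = (w + 4)*(w^3 + 2*w^2 - 16*w - 32) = (w - 4)*(w + 4)*(w^2 + 6*w + 8) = (w - 4)*(w + 4)^2*(w + 2)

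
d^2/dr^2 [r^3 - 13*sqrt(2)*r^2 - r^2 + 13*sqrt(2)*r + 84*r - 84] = 6*r - 26*sqrt(2) - 2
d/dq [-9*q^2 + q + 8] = 1 - 18*q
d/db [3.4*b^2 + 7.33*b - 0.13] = 6.8*b + 7.33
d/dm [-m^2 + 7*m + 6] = 7 - 2*m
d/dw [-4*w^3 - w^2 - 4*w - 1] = -12*w^2 - 2*w - 4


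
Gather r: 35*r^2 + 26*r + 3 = 35*r^2 + 26*r + 3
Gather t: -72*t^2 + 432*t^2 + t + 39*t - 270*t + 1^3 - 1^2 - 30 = 360*t^2 - 230*t - 30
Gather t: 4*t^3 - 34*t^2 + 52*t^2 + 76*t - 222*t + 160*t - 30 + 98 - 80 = 4*t^3 + 18*t^2 + 14*t - 12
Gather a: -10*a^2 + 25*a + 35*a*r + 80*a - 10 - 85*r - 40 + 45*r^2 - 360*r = -10*a^2 + a*(35*r + 105) + 45*r^2 - 445*r - 50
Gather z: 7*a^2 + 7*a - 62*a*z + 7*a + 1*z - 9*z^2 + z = 7*a^2 + 14*a - 9*z^2 + z*(2 - 62*a)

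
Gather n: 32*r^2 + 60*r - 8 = 32*r^2 + 60*r - 8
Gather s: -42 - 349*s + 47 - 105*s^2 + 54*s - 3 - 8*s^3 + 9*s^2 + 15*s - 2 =-8*s^3 - 96*s^2 - 280*s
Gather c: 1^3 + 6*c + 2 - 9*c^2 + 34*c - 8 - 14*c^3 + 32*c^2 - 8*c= -14*c^3 + 23*c^2 + 32*c - 5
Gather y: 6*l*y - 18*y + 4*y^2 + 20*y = 4*y^2 + y*(6*l + 2)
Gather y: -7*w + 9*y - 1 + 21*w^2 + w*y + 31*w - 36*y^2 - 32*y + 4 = 21*w^2 + 24*w - 36*y^2 + y*(w - 23) + 3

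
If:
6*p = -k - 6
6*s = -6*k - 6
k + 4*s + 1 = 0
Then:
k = -1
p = -5/6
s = 0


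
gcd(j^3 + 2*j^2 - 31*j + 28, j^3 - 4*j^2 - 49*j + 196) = j^2 + 3*j - 28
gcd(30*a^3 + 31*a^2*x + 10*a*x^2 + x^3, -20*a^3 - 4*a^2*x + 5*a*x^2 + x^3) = 10*a^2 + 7*a*x + x^2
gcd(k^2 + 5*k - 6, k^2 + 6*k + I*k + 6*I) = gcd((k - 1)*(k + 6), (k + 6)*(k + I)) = k + 6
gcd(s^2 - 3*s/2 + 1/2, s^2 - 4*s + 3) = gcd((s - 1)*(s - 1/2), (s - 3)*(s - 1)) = s - 1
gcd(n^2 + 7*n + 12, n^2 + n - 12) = n + 4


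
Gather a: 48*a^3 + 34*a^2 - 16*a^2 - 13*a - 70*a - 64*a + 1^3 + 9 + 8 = 48*a^3 + 18*a^2 - 147*a + 18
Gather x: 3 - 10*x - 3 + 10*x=0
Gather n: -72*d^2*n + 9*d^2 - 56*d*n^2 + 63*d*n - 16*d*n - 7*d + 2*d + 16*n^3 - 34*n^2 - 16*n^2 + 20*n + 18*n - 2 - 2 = 9*d^2 - 5*d + 16*n^3 + n^2*(-56*d - 50) + n*(-72*d^2 + 47*d + 38) - 4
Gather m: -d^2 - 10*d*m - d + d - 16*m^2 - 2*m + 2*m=-d^2 - 10*d*m - 16*m^2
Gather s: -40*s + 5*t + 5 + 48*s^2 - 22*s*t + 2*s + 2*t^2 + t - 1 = 48*s^2 + s*(-22*t - 38) + 2*t^2 + 6*t + 4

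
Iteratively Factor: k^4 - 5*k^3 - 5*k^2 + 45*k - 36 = (k - 1)*(k^3 - 4*k^2 - 9*k + 36) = (k - 3)*(k - 1)*(k^2 - k - 12) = (k - 4)*(k - 3)*(k - 1)*(k + 3)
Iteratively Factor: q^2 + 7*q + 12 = (q + 3)*(q + 4)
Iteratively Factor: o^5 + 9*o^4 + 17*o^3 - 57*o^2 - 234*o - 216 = (o + 3)*(o^4 + 6*o^3 - o^2 - 54*o - 72) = (o + 2)*(o + 3)*(o^3 + 4*o^2 - 9*o - 36) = (o - 3)*(o + 2)*(o + 3)*(o^2 + 7*o + 12) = (o - 3)*(o + 2)*(o + 3)*(o + 4)*(o + 3)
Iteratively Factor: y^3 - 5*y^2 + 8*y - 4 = (y - 2)*(y^2 - 3*y + 2) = (y - 2)^2*(y - 1)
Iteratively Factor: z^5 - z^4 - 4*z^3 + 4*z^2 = (z)*(z^4 - z^3 - 4*z^2 + 4*z) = z^2*(z^3 - z^2 - 4*z + 4) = z^2*(z - 2)*(z^2 + z - 2) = z^2*(z - 2)*(z - 1)*(z + 2)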